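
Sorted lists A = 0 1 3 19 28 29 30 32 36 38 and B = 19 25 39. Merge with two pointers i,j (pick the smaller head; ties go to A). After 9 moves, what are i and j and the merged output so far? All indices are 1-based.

i=1 j=1: A[i]=0<=B[j]=19 take 0, i++
i=2 j=1: A[i]=1<=B[j]=19 take 1, i++
i=3 j=1: A[i]=3<=B[j]=19 take 3, i++
i=4 j=1: A[i]=19<=B[j]=19 take 19, i++
i=5 j=1: A[i]=28>B[j]=19 take 19, j++
i=5 j=2: A[i]=28>B[j]=25 take 25, j++
i=5 j=3: A[i]=28<=B[j]=39 take 28, i++
i=6 j=3: A[i]=29<=B[j]=39 take 29, i++
i=7 j=3: A[i]=30<=B[j]=39 take 30, i++

i=8, j=3, merged so far=[0, 1, 3, 19, 19, 25, 28, 29, 30]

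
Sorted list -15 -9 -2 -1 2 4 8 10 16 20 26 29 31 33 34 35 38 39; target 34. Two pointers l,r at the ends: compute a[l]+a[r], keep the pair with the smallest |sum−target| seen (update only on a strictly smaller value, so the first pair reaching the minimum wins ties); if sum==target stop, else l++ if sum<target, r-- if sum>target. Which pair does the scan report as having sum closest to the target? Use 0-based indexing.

l=0 r=17: -15+39=24 d=10 *, l++
l=1 r=17: -9+39=30 d=4 *, l++
l=2 r=17: -2+39=37 d=3 *, r--
l=2 r=16: -2+38=36 d=2 *, r--
l=2 r=15: -2+35=33 d=1 *, l++
l=3 r=15: -1+35=34 d=0 *, stop

pair (-1, 35) with sum 34 (|Δ|=0)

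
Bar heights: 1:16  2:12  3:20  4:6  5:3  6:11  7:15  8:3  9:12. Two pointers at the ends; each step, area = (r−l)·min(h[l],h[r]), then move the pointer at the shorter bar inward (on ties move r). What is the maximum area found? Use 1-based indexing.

[1,9] min(16,12)*8=96 best=96 * → r--
[1,8] min(16,3)*7=21 best=96 → r--
[1,7] min(16,15)*6=90 best=96 → r--
[1,6] min(16,11)*5=55 best=96 → r--
[1,5] min(16,3)*4=12 best=96 → r--
[1,4] min(16,6)*3=18 best=96 → r--
[1,3] min(16,20)*2=32 best=96 → l++
[2,3] min(12,20)*1=12 best=96 → l++

max area = 96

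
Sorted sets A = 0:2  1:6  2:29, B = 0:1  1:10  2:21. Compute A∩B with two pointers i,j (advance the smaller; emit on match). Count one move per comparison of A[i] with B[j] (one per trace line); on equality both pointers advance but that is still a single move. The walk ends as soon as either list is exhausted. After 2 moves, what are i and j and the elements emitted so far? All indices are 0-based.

i=1, j=1, emitted=[]

i=0 j=0: 2>1, j++
i=0 j=1: 2<10, i++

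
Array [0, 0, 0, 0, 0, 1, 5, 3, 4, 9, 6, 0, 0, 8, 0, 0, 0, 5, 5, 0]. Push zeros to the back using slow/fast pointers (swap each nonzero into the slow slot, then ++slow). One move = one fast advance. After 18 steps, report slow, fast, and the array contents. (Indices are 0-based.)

slow=8, fast=18, a=[1, 5, 3, 4, 9, 6, 8, 5, 0, 0, 0, 0, 0, 0, 0, 0, 0, 0, 5, 0]

(s=0,f=0) a[fast]=0 → fast++
(s=0,f=1) a[fast]=0 → fast++
(s=0,f=2) a[fast]=0 → fast++
(s=0,f=3) a[fast]=0 → fast++
(s=0,f=4) a[fast]=0 → fast++
(s=0,f=5) a[fast]=1≠0 swap→a[0]=1 → slow++,fast++
(s=1,f=6) a[fast]=5≠0 swap→a[1]=5 → slow++,fast++
(s=2,f=7) a[fast]=3≠0 swap→a[2]=3 → slow++,fast++
(s=3,f=8) a[fast]=4≠0 swap→a[3]=4 → slow++,fast++
(s=4,f=9) a[fast]=9≠0 swap→a[4]=9 → slow++,fast++
(s=5,f=10) a[fast]=6≠0 swap→a[5]=6 → slow++,fast++
(s=6,f=11) a[fast]=0 → fast++
(s=6,f=12) a[fast]=0 → fast++
(s=6,f=13) a[fast]=8≠0 swap→a[6]=8 → slow++,fast++
(s=7,f=14) a[fast]=0 → fast++
(s=7,f=15) a[fast]=0 → fast++
(s=7,f=16) a[fast]=0 → fast++
(s=7,f=17) a[fast]=5≠0 swap→a[7]=5 → slow++,fast++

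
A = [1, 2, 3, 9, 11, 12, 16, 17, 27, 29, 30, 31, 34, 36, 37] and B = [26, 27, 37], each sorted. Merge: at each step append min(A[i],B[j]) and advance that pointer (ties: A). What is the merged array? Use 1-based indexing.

[1, 2, 3, 9, 11, 12, 16, 17, 26, 27, 27, 29, 30, 31, 34, 36, 37, 37]

i=1 j=1: A[i]=1<=B[j]=26 take 1, i++
i=2 j=1: A[i]=2<=B[j]=26 take 2, i++
i=3 j=1: A[i]=3<=B[j]=26 take 3, i++
i=4 j=1: A[i]=9<=B[j]=26 take 9, i++
i=5 j=1: A[i]=11<=B[j]=26 take 11, i++
i=6 j=1: A[i]=12<=B[j]=26 take 12, i++
i=7 j=1: A[i]=16<=B[j]=26 take 16, i++
i=8 j=1: A[i]=17<=B[j]=26 take 17, i++
i=9 j=1: A[i]=27>B[j]=26 take 26, j++
i=9 j=2: A[i]=27<=B[j]=27 take 27, i++
i=10 j=2: A[i]=29>B[j]=27 take 27, j++
i=10 j=3: A[i]=29<=B[j]=37 take 29, i++
i=11 j=3: A[i]=30<=B[j]=37 take 30, i++
i=12 j=3: A[i]=31<=B[j]=37 take 31, i++
i=13 j=3: A[i]=34<=B[j]=37 take 34, i++
i=14 j=3: A[i]=36<=B[j]=37 take 36, i++
i=15 j=3: A[i]=37<=B[j]=37 take 37, i++
i=16 j=3: A done, take B[j]=37, j++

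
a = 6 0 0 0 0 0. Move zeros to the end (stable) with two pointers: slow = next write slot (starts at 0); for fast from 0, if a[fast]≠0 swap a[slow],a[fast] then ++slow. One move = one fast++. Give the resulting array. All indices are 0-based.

[6, 0, 0, 0, 0, 0]

slow=0 fast=0: a[fast]=6≠0 swap→a[0]=6, slow++,fast++
slow=1 fast=1: a[fast]=0, fast++
slow=1 fast=2: a[fast]=0, fast++
slow=1 fast=3: a[fast]=0, fast++
slow=1 fast=4: a[fast]=0, fast++
slow=1 fast=5: a[fast]=0, fast++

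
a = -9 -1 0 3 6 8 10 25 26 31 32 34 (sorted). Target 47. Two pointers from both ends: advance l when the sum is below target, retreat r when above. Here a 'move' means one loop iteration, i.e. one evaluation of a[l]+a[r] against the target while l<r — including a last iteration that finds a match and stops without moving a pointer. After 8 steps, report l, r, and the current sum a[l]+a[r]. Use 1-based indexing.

l=8, r=11, sum=57

l=1 r=12: -9+34=25 <47, l++
l=2 r=12: -1+34=33 <47, l++
l=3 r=12: 0+34=34 <47, l++
l=4 r=12: 3+34=37 <47, l++
l=5 r=12: 6+34=40 <47, l++
l=6 r=12: 8+34=42 <47, l++
l=7 r=12: 10+34=44 <47, l++
l=8 r=12: 25+34=59 >47, r--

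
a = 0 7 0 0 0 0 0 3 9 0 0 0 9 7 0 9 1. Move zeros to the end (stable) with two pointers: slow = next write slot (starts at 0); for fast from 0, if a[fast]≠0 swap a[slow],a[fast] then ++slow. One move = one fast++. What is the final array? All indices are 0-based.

[7, 3, 9, 9, 7, 9, 1, 0, 0, 0, 0, 0, 0, 0, 0, 0, 0]

(s=0,f=0) a[fast]=0 → fast++
(s=0,f=1) a[fast]=7≠0 swap→a[0]=7 → slow++,fast++
(s=1,f=2) a[fast]=0 → fast++
(s=1,f=3) a[fast]=0 → fast++
(s=1,f=4) a[fast]=0 → fast++
(s=1,f=5) a[fast]=0 → fast++
(s=1,f=6) a[fast]=0 → fast++
(s=1,f=7) a[fast]=3≠0 swap→a[1]=3 → slow++,fast++
(s=2,f=8) a[fast]=9≠0 swap→a[2]=9 → slow++,fast++
(s=3,f=9) a[fast]=0 → fast++
(s=3,f=10) a[fast]=0 → fast++
(s=3,f=11) a[fast]=0 → fast++
(s=3,f=12) a[fast]=9≠0 swap→a[3]=9 → slow++,fast++
(s=4,f=13) a[fast]=7≠0 swap→a[4]=7 → slow++,fast++
(s=5,f=14) a[fast]=0 → fast++
(s=5,f=15) a[fast]=9≠0 swap→a[5]=9 → slow++,fast++
(s=6,f=16) a[fast]=1≠0 swap→a[6]=1 → slow++,fast++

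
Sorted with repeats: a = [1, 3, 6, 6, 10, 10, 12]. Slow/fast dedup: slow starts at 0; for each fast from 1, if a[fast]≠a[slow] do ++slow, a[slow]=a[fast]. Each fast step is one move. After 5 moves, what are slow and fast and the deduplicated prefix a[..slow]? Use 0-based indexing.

slow=3, fast=6, prefix=[1, 3, 6, 10]

(s=0,f=1) a[fast]=3≠a[slow]=1 write a[1]=3 → slow++,fast++
(s=1,f=2) a[fast]=6≠a[slow]=3 write a[2]=6 → slow++,fast++
(s=2,f=3) a[fast]=6=a[slow] dup → fast++
(s=2,f=4) a[fast]=10≠a[slow]=6 write a[3]=10 → slow++,fast++
(s=3,f=5) a[fast]=10=a[slow] dup → fast++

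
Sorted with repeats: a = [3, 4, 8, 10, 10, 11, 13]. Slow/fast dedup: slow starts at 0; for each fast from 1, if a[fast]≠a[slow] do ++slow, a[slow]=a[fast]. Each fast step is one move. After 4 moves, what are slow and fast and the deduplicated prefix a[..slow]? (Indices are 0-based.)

slow=3, fast=5, prefix=[3, 4, 8, 10]

slow=0 fast=1: a[fast]=4≠a[slow]=3 write a[1]=4, slow++,fast++
slow=1 fast=2: a[fast]=8≠a[slow]=4 write a[2]=8, slow++,fast++
slow=2 fast=3: a[fast]=10≠a[slow]=8 write a[3]=10, slow++,fast++
slow=3 fast=4: a[fast]=10=a[slow] dup, fast++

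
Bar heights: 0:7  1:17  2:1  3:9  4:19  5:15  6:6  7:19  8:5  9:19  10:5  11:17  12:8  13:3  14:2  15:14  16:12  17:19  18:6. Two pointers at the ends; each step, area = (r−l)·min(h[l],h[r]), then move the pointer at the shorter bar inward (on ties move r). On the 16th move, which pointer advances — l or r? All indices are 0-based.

r

l=0 r=18: min(7,6)*18=108 best=108 *, r--
l=0 r=17: min(7,19)*17=119 best=119 *, l++
l=1 r=17: min(17,19)*16=272 best=272 *, l++
l=2 r=17: min(1,19)*15=15 best=272, l++
l=3 r=17: min(9,19)*14=126 best=272, l++
l=4 r=17: min(19,19)*13=247 best=272, r--
l=4 r=16: min(19,12)*12=144 best=272, r--
l=4 r=15: min(19,14)*11=154 best=272, r--
l=4 r=14: min(19,2)*10=20 best=272, r--
l=4 r=13: min(19,3)*9=27 best=272, r--
l=4 r=12: min(19,8)*8=64 best=272, r--
l=4 r=11: min(19,17)*7=119 best=272, r--
l=4 r=10: min(19,5)*6=30 best=272, r--
l=4 r=9: min(19,19)*5=95 best=272, r--
l=4 r=8: min(19,5)*4=20 best=272, r--
l=4 r=7: min(19,19)*3=57 best=272, r--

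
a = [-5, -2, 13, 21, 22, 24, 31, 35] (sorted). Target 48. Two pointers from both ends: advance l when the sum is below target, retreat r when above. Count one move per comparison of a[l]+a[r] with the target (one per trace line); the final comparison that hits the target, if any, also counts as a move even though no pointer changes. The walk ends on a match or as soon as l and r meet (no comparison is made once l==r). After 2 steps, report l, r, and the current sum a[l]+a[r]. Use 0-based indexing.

l=2, r=7, sum=48

[0,7] -5+35=30 <48 → l++
[1,7] -2+35=33 <48 → l++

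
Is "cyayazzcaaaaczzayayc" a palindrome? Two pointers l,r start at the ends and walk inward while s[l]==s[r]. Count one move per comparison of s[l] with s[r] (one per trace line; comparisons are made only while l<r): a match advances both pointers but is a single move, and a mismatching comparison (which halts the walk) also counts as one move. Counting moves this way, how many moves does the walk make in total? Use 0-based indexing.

[0,19] 'c'=='c' → l++,r--
[1,18] 'y'=='y' → l++,r--
[2,17] 'a'=='a' → l++,r--
[3,16] 'y'=='y' → l++,r--
[4,15] 'a'=='a' → l++,r--
[5,14] 'z'=='z' → l++,r--
[6,13] 'z'=='z' → l++,r--
[7,12] 'c'=='c' → l++,r--
[8,11] 'a'=='a' → l++,r--
[9,10] 'a'=='a' → l++,r--

10 moves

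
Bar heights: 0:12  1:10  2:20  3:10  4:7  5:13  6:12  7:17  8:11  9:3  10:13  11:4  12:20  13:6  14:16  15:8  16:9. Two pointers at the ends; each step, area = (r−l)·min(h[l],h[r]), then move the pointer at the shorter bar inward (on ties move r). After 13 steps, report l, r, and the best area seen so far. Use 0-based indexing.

l=0 r=16: min(12,9)*16=144 best=144 *, r--
l=0 r=15: min(12,8)*15=120 best=144, r--
l=0 r=14: min(12,16)*14=168 best=168 *, l++
l=1 r=14: min(10,16)*13=130 best=168, l++
l=2 r=14: min(20,16)*12=192 best=192 *, r--
l=2 r=13: min(20,6)*11=66 best=192, r--
l=2 r=12: min(20,20)*10=200 best=200 *, r--
l=2 r=11: min(20,4)*9=36 best=200, r--
l=2 r=10: min(20,13)*8=104 best=200, r--
l=2 r=9: min(20,3)*7=21 best=200, r--
l=2 r=8: min(20,11)*6=66 best=200, r--
l=2 r=7: min(20,17)*5=85 best=200, r--
l=2 r=6: min(20,12)*4=48 best=200, r--

l=2, r=5, best area=200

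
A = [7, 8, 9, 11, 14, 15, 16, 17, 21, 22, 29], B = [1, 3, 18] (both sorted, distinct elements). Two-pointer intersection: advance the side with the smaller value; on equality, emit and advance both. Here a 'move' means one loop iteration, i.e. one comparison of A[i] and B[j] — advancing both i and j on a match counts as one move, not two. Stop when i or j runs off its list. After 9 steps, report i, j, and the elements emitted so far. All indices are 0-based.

i=7, j=2, emitted=[]

i=0 j=0: 7>1, j++
i=0 j=1: 7>3, j++
i=0 j=2: 7<18, i++
i=1 j=2: 8<18, i++
i=2 j=2: 9<18, i++
i=3 j=2: 11<18, i++
i=4 j=2: 14<18, i++
i=5 j=2: 15<18, i++
i=6 j=2: 16<18, i++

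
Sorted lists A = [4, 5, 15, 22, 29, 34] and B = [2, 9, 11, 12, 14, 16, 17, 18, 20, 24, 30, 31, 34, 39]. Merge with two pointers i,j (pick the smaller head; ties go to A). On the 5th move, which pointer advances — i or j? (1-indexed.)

[i=1,j=1] A[i]=4>B[j]=2 take 2 → j++
[i=1,j=2] A[i]=4<=B[j]=9 take 4 → i++
[i=2,j=2] A[i]=5<=B[j]=9 take 5 → i++
[i=3,j=2] A[i]=15>B[j]=9 take 9 → j++
[i=3,j=3] A[i]=15>B[j]=11 take 11 → j++

j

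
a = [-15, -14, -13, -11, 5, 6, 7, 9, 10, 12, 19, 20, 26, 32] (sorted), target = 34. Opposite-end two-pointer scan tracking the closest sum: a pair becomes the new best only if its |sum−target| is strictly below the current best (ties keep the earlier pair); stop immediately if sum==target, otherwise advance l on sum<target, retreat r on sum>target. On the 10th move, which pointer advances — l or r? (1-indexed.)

l

[1,14] -15+32=17 d=17 * → l++
[2,14] -14+32=18 d=16 * → l++
[3,14] -13+32=19 d=15 * → l++
[4,14] -11+32=21 d=13 * → l++
[5,14] 5+32=37 d=3 * → r--
[5,13] 5+26=31 d=3 → l++
[6,13] 6+26=32 d=2 * → l++
[7,13] 7+26=33 d=1 * → l++
[8,13] 9+26=35 d=1 → r--
[8,12] 9+20=29 d=5 → l++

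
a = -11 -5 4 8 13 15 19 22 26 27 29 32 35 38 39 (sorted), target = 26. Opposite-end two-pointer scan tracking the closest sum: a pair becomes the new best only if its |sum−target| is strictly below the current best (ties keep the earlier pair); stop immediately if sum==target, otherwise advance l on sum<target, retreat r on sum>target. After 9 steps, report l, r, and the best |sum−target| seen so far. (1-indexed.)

l=3, r=8, best |Δ|=1

l=1 r=15: -11+39=28 d=2 *, r--
l=1 r=14: -11+38=27 d=1 *, r--
l=1 r=13: -11+35=24 d=2, l++
l=2 r=13: -5+35=30 d=4, r--
l=2 r=12: -5+32=27 d=1, r--
l=2 r=11: -5+29=24 d=2, l++
l=3 r=11: 4+29=33 d=7, r--
l=3 r=10: 4+27=31 d=5, r--
l=3 r=9: 4+26=30 d=4, r--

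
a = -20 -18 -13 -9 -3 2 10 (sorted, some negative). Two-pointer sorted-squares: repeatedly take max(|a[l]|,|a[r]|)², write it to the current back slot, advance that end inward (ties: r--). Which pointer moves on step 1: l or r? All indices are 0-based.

l=0 r=6: |-20|>|10| out[6]=400, l++

l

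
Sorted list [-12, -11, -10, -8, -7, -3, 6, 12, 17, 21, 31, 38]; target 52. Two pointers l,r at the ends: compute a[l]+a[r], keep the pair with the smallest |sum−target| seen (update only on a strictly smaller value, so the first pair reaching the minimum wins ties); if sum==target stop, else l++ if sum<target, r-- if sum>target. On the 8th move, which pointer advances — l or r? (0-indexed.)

l

[0,11] -12+38=26 d=26 * → l++
[1,11] -11+38=27 d=25 * → l++
[2,11] -10+38=28 d=24 * → l++
[3,11] -8+38=30 d=22 * → l++
[4,11] -7+38=31 d=21 * → l++
[5,11] -3+38=35 d=17 * → l++
[6,11] 6+38=44 d=8 * → l++
[7,11] 12+38=50 d=2 * → l++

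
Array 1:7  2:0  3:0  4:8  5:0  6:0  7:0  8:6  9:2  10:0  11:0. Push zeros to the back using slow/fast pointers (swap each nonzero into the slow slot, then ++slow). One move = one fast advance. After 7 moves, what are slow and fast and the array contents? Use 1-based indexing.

slow=3, fast=8, a=[7, 8, 0, 0, 0, 0, 0, 6, 2, 0, 0]

slow=1 fast=1: a[fast]=7≠0 swap→a[1]=7, slow++,fast++
slow=2 fast=2: a[fast]=0, fast++
slow=2 fast=3: a[fast]=0, fast++
slow=2 fast=4: a[fast]=8≠0 swap→a[2]=8, slow++,fast++
slow=3 fast=5: a[fast]=0, fast++
slow=3 fast=6: a[fast]=0, fast++
slow=3 fast=7: a[fast]=0, fast++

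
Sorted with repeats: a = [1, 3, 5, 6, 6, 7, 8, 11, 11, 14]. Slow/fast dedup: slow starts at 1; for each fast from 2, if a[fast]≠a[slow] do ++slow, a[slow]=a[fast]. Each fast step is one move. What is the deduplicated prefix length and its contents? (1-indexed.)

slow=1 fast=2: a[fast]=3≠a[slow]=1 write a[2]=3, slow++,fast++
slow=2 fast=3: a[fast]=5≠a[slow]=3 write a[3]=5, slow++,fast++
slow=3 fast=4: a[fast]=6≠a[slow]=5 write a[4]=6, slow++,fast++
slow=4 fast=5: a[fast]=6=a[slow] dup, fast++
slow=4 fast=6: a[fast]=7≠a[slow]=6 write a[5]=7, slow++,fast++
slow=5 fast=7: a[fast]=8≠a[slow]=7 write a[6]=8, slow++,fast++
slow=6 fast=8: a[fast]=11≠a[slow]=8 write a[7]=11, slow++,fast++
slow=7 fast=9: a[fast]=11=a[slow] dup, fast++
slow=7 fast=10: a[fast]=14≠a[slow]=11 write a[8]=14, slow++,fast++

length 8; prefix = [1, 3, 5, 6, 7, 8, 11, 14]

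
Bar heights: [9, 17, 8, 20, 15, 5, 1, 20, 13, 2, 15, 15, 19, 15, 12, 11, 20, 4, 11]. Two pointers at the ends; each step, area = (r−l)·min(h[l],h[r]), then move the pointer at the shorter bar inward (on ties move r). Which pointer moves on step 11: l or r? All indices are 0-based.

l=0 r=18: min(9,11)*18=162 best=162 *, l++
l=1 r=18: min(17,11)*17=187 best=187 *, r--
l=1 r=17: min(17,4)*16=64 best=187, r--
l=1 r=16: min(17,20)*15=255 best=255 *, l++
l=2 r=16: min(8,20)*14=112 best=255, l++
l=3 r=16: min(20,20)*13=260 best=260 *, r--
l=3 r=15: min(20,11)*12=132 best=260, r--
l=3 r=14: min(20,12)*11=132 best=260, r--
l=3 r=13: min(20,15)*10=150 best=260, r--
l=3 r=12: min(20,19)*9=171 best=260, r--
l=3 r=11: min(20,15)*8=120 best=260, r--

r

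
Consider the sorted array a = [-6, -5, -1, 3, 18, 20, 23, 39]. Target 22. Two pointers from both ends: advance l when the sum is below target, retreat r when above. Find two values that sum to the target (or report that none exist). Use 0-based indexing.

l=0 r=7: -6+39=33 >22, r--
l=0 r=6: -6+23=17 <22, l++
l=1 r=6: -5+23=18 <22, l++
l=2 r=6: -1+23=22, found

(-1, 23)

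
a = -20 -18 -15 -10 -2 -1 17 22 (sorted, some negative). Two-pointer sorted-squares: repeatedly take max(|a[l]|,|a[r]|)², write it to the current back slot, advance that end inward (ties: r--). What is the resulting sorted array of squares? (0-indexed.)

[1, 4, 100, 225, 289, 324, 400, 484]

[0,7] |-20|<=|22| out[7]=484 → r--
[0,6] |-20|>|17| out[6]=400 → l++
[1,6] |-18|>|17| out[5]=324 → l++
[2,6] |-15|<=|17| out[4]=289 → r--
[2,5] |-15|>|-1| out[3]=225 → l++
[3,5] |-10|>|-1| out[2]=100 → l++
[4,5] |-2|>|-1| out[1]=4 → l++
[5,5] |-1|<=|-1| out[0]=1 → r--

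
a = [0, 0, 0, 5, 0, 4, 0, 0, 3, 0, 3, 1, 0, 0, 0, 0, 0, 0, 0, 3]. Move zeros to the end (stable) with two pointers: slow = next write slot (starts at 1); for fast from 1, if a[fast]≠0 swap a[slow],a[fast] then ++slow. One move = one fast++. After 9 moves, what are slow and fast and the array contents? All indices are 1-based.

slow=4, fast=10, a=[5, 4, 3, 0, 0, 0, 0, 0, 0, 0, 3, 1, 0, 0, 0, 0, 0, 0, 0, 3]

(s=1,f=1) a[fast]=0 → fast++
(s=1,f=2) a[fast]=0 → fast++
(s=1,f=3) a[fast]=0 → fast++
(s=1,f=4) a[fast]=5≠0 swap→a[1]=5 → slow++,fast++
(s=2,f=5) a[fast]=0 → fast++
(s=2,f=6) a[fast]=4≠0 swap→a[2]=4 → slow++,fast++
(s=3,f=7) a[fast]=0 → fast++
(s=3,f=8) a[fast]=0 → fast++
(s=3,f=9) a[fast]=3≠0 swap→a[3]=3 → slow++,fast++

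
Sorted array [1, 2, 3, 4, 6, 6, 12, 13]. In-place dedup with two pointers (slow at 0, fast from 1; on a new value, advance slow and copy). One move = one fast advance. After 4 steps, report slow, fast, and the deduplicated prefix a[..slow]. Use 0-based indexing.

slow=4, fast=5, prefix=[1, 2, 3, 4, 6]

(s=0,f=1) a[fast]=2≠a[slow]=1 write a[1]=2 → slow++,fast++
(s=1,f=2) a[fast]=3≠a[slow]=2 write a[2]=3 → slow++,fast++
(s=2,f=3) a[fast]=4≠a[slow]=3 write a[3]=4 → slow++,fast++
(s=3,f=4) a[fast]=6≠a[slow]=4 write a[4]=6 → slow++,fast++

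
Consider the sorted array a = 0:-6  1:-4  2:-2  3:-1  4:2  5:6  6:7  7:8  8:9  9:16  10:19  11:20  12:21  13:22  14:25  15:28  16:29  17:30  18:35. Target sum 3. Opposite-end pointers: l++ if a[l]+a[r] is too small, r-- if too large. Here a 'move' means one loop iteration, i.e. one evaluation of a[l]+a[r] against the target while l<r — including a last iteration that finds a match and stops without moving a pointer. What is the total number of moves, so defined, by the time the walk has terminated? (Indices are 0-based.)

l=0 r=18: -6+35=29 >3, r--
l=0 r=17: -6+30=24 >3, r--
l=0 r=16: -6+29=23 >3, r--
l=0 r=15: -6+28=22 >3, r--
l=0 r=14: -6+25=19 >3, r--
l=0 r=13: -6+22=16 >3, r--
l=0 r=12: -6+21=15 >3, r--
l=0 r=11: -6+20=14 >3, r--
l=0 r=10: -6+19=13 >3, r--
l=0 r=9: -6+16=10 >3, r--
l=0 r=8: -6+9=3, found

11 moves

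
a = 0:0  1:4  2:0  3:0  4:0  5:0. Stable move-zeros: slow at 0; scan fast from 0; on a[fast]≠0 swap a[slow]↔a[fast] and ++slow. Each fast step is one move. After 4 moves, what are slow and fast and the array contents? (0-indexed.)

slow=1, fast=4, a=[4, 0, 0, 0, 0, 0]

slow=0 fast=0: a[fast]=0, fast++
slow=0 fast=1: a[fast]=4≠0 swap→a[0]=4, slow++,fast++
slow=1 fast=2: a[fast]=0, fast++
slow=1 fast=3: a[fast]=0, fast++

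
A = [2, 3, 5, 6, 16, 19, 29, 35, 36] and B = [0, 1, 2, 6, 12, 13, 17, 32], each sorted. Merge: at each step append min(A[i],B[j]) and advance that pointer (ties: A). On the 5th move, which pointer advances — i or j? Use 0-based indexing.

i

[i=0,j=0] A[i]=2>B[j]=0 take 0 → j++
[i=0,j=1] A[i]=2>B[j]=1 take 1 → j++
[i=0,j=2] A[i]=2<=B[j]=2 take 2 → i++
[i=1,j=2] A[i]=3>B[j]=2 take 2 → j++
[i=1,j=3] A[i]=3<=B[j]=6 take 3 → i++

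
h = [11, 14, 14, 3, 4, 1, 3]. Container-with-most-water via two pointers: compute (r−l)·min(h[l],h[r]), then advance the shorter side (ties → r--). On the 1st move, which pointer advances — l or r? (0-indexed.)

l=0 r=6: min(11,3)*6=18 best=18 *, r--

r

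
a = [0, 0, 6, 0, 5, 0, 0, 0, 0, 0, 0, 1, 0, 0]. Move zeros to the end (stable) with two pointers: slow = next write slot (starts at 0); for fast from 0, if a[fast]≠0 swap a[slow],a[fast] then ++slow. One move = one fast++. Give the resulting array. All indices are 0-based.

[6, 5, 1, 0, 0, 0, 0, 0, 0, 0, 0, 0, 0, 0]

(s=0,f=0) a[fast]=0 → fast++
(s=0,f=1) a[fast]=0 → fast++
(s=0,f=2) a[fast]=6≠0 swap→a[0]=6 → slow++,fast++
(s=1,f=3) a[fast]=0 → fast++
(s=1,f=4) a[fast]=5≠0 swap→a[1]=5 → slow++,fast++
(s=2,f=5) a[fast]=0 → fast++
(s=2,f=6) a[fast]=0 → fast++
(s=2,f=7) a[fast]=0 → fast++
(s=2,f=8) a[fast]=0 → fast++
(s=2,f=9) a[fast]=0 → fast++
(s=2,f=10) a[fast]=0 → fast++
(s=2,f=11) a[fast]=1≠0 swap→a[2]=1 → slow++,fast++
(s=3,f=12) a[fast]=0 → fast++
(s=3,f=13) a[fast]=0 → fast++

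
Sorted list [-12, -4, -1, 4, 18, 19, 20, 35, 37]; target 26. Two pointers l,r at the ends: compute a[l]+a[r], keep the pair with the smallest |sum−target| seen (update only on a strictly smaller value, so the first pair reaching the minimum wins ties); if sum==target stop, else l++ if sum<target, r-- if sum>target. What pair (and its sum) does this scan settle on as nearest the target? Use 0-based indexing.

[0,8] -12+37=25 d=1 * → l++
[1,8] -4+37=33 d=7 → r--
[1,7] -4+35=31 d=5 → r--
[1,6] -4+20=16 d=10 → l++
[2,6] -1+20=19 d=7 → l++
[3,6] 4+20=24 d=2 → l++
[4,6] 18+20=38 d=12 → r--
[4,5] 18+19=37 d=11 → r--

pair (-12, 37) with sum 25 (|Δ|=1)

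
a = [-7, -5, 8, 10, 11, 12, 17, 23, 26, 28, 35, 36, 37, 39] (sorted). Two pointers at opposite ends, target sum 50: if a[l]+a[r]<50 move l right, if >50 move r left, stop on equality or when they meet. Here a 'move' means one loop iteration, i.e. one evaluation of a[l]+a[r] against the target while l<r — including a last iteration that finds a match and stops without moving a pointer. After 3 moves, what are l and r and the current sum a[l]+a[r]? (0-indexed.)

l=3, r=13, sum=49

l=0 r=13: -7+39=32 <50, l++
l=1 r=13: -5+39=34 <50, l++
l=2 r=13: 8+39=47 <50, l++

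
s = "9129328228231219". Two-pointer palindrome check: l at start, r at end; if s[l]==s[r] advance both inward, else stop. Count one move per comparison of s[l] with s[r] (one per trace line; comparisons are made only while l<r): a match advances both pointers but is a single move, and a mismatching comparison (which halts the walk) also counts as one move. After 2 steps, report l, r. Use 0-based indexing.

[0,15] '9'=='9' → l++,r--
[1,14] '1'=='1' → l++,r--

l=2, r=13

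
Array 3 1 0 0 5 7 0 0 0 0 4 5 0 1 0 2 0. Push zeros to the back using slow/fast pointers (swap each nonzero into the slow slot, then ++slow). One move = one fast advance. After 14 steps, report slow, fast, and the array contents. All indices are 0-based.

slow=7, fast=14, a=[3, 1, 5, 7, 4, 5, 1, 0, 0, 0, 0, 0, 0, 0, 0, 2, 0]

slow=0 fast=0: a[fast]=3≠0 swap→a[0]=3, slow++,fast++
slow=1 fast=1: a[fast]=1≠0 swap→a[1]=1, slow++,fast++
slow=2 fast=2: a[fast]=0, fast++
slow=2 fast=3: a[fast]=0, fast++
slow=2 fast=4: a[fast]=5≠0 swap→a[2]=5, slow++,fast++
slow=3 fast=5: a[fast]=7≠0 swap→a[3]=7, slow++,fast++
slow=4 fast=6: a[fast]=0, fast++
slow=4 fast=7: a[fast]=0, fast++
slow=4 fast=8: a[fast]=0, fast++
slow=4 fast=9: a[fast]=0, fast++
slow=4 fast=10: a[fast]=4≠0 swap→a[4]=4, slow++,fast++
slow=5 fast=11: a[fast]=5≠0 swap→a[5]=5, slow++,fast++
slow=6 fast=12: a[fast]=0, fast++
slow=6 fast=13: a[fast]=1≠0 swap→a[6]=1, slow++,fast++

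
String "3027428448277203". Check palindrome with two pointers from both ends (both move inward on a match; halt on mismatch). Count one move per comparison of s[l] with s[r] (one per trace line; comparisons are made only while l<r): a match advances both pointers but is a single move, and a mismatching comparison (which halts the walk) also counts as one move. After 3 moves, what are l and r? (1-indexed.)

l=1 r=16: '3'=='3', l++,r--
l=2 r=15: '0'=='0', l++,r--
l=3 r=14: '2'=='2', l++,r--

l=4, r=13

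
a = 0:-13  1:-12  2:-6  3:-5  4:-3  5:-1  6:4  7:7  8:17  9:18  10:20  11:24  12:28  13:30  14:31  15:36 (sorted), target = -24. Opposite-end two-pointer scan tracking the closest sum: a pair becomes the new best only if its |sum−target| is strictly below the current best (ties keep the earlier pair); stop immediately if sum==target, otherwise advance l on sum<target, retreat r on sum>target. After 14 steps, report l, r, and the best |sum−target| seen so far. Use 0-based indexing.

l=0 r=15: -13+36=23 d=47 *, r--
l=0 r=14: -13+31=18 d=42 *, r--
l=0 r=13: -13+30=17 d=41 *, r--
l=0 r=12: -13+28=15 d=39 *, r--
l=0 r=11: -13+24=11 d=35 *, r--
l=0 r=10: -13+20=7 d=31 *, r--
l=0 r=9: -13+18=5 d=29 *, r--
l=0 r=8: -13+17=4 d=28 *, r--
l=0 r=7: -13+7=-6 d=18 *, r--
l=0 r=6: -13+4=-9 d=15 *, r--
l=0 r=5: -13+-1=-14 d=10 *, r--
l=0 r=4: -13+-3=-16 d=8 *, r--
l=0 r=3: -13+-5=-18 d=6 *, r--
l=0 r=2: -13+-6=-19 d=5 *, r--

l=0, r=1, best |Δ|=5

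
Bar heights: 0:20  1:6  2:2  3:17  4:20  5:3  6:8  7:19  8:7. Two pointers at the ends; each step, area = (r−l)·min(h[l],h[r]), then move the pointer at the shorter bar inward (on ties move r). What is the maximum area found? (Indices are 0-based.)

l=0 r=8: min(20,7)*8=56 best=56 *, r--
l=0 r=7: min(20,19)*7=133 best=133 *, r--
l=0 r=6: min(20,8)*6=48 best=133, r--
l=0 r=5: min(20,3)*5=15 best=133, r--
l=0 r=4: min(20,20)*4=80 best=133, r--
l=0 r=3: min(20,17)*3=51 best=133, r--
l=0 r=2: min(20,2)*2=4 best=133, r--
l=0 r=1: min(20,6)*1=6 best=133, r--

max area = 133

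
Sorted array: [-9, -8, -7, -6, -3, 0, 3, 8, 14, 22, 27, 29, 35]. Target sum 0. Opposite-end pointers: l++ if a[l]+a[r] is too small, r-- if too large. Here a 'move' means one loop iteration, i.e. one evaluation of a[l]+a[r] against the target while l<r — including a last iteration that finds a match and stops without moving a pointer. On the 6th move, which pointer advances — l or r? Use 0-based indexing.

l

l=0 r=12: -9+35=26 >0, r--
l=0 r=11: -9+29=20 >0, r--
l=0 r=10: -9+27=18 >0, r--
l=0 r=9: -9+22=13 >0, r--
l=0 r=8: -9+14=5 >0, r--
l=0 r=7: -9+8=-1 <0, l++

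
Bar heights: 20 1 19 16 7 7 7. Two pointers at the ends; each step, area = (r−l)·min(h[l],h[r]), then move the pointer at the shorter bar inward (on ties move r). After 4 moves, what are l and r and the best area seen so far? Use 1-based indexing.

l=1 r=7: min(20,7)*6=42 best=42 *, r--
l=1 r=6: min(20,7)*5=35 best=42, r--
l=1 r=5: min(20,7)*4=28 best=42, r--
l=1 r=4: min(20,16)*3=48 best=48 *, r--

l=1, r=3, best area=48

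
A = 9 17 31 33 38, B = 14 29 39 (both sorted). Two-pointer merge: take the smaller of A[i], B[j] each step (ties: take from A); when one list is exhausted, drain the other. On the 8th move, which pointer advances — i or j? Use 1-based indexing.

j

i=1 j=1: A[i]=9<=B[j]=14 take 9, i++
i=2 j=1: A[i]=17>B[j]=14 take 14, j++
i=2 j=2: A[i]=17<=B[j]=29 take 17, i++
i=3 j=2: A[i]=31>B[j]=29 take 29, j++
i=3 j=3: A[i]=31<=B[j]=39 take 31, i++
i=4 j=3: A[i]=33<=B[j]=39 take 33, i++
i=5 j=3: A[i]=38<=B[j]=39 take 38, i++
i=6 j=3: A done, take B[j]=39, j++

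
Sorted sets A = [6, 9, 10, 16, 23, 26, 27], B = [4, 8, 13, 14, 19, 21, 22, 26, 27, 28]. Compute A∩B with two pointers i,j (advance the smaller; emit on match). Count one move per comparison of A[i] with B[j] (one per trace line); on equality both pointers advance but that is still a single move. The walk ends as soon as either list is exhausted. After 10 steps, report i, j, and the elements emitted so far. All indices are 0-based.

[i=0,j=0] 6>4 → j++
[i=0,j=1] 6<8 → i++
[i=1,j=1] 9>8 → j++
[i=1,j=2] 9<13 → i++
[i=2,j=2] 10<13 → i++
[i=3,j=2] 16>13 → j++
[i=3,j=3] 16>14 → j++
[i=3,j=4] 16<19 → i++
[i=4,j=4] 23>19 → j++
[i=4,j=5] 23>21 → j++

i=4, j=6, emitted=[]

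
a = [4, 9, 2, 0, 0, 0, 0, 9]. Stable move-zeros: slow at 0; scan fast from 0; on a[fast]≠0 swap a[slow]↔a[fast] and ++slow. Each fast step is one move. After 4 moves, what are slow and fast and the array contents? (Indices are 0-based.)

slow=3, fast=4, a=[4, 9, 2, 0, 0, 0, 0, 9]

(s=0,f=0) a[fast]=4≠0 swap→a[0]=4 → slow++,fast++
(s=1,f=1) a[fast]=9≠0 swap→a[1]=9 → slow++,fast++
(s=2,f=2) a[fast]=2≠0 swap→a[2]=2 → slow++,fast++
(s=3,f=3) a[fast]=0 → fast++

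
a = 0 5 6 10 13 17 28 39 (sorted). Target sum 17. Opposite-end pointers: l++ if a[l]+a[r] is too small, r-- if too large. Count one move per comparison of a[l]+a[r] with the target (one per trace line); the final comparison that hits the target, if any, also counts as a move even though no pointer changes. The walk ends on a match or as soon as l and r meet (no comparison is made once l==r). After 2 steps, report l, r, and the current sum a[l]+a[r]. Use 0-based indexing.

l=0 r=7: 0+39=39 >17, r--
l=0 r=6: 0+28=28 >17, r--

l=0, r=5, sum=17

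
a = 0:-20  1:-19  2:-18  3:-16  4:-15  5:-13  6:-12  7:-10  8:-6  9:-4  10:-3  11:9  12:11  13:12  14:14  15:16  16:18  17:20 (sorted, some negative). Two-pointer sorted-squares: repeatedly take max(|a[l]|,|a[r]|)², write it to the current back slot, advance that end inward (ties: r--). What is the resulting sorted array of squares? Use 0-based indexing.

[9, 16, 36, 81, 100, 121, 144, 144, 169, 196, 225, 256, 256, 324, 324, 361, 400, 400]

l=0 r=17: |-20|<=|20| out[17]=400, r--
l=0 r=16: |-20|>|18| out[16]=400, l++
l=1 r=16: |-19|>|18| out[15]=361, l++
l=2 r=16: |-18|<=|18| out[14]=324, r--
l=2 r=15: |-18|>|16| out[13]=324, l++
l=3 r=15: |-16|<=|16| out[12]=256, r--
l=3 r=14: |-16|>|14| out[11]=256, l++
l=4 r=14: |-15|>|14| out[10]=225, l++
l=5 r=14: |-13|<=|14| out[9]=196, r--
l=5 r=13: |-13|>|12| out[8]=169, l++
l=6 r=13: |-12|<=|12| out[7]=144, r--
l=6 r=12: |-12|>|11| out[6]=144, l++
l=7 r=12: |-10|<=|11| out[5]=121, r--
l=7 r=11: |-10|>|9| out[4]=100, l++
l=8 r=11: |-6|<=|9| out[3]=81, r--
l=8 r=10: |-6|>|-3| out[2]=36, l++
l=9 r=10: |-4|>|-3| out[1]=16, l++
l=10 r=10: |-3|<=|-3| out[0]=9, r--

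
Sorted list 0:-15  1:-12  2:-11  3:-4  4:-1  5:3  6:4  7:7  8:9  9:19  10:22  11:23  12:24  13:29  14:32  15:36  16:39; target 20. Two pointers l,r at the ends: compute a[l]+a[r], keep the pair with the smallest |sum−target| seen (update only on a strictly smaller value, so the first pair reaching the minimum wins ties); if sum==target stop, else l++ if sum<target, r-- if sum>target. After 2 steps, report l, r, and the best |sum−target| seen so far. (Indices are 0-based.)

l=0, r=14, best |Δ|=1

l=0 r=16: -15+39=24 d=4 *, r--
l=0 r=15: -15+36=21 d=1 *, r--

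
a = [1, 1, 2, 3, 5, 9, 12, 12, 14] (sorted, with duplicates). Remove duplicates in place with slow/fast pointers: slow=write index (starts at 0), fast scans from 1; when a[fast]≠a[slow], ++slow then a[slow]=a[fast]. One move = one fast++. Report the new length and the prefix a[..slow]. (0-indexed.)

length 7; prefix = [1, 2, 3, 5, 9, 12, 14]

(s=0,f=1) a[fast]=1=a[slow] dup → fast++
(s=0,f=2) a[fast]=2≠a[slow]=1 write a[1]=2 → slow++,fast++
(s=1,f=3) a[fast]=3≠a[slow]=2 write a[2]=3 → slow++,fast++
(s=2,f=4) a[fast]=5≠a[slow]=3 write a[3]=5 → slow++,fast++
(s=3,f=5) a[fast]=9≠a[slow]=5 write a[4]=9 → slow++,fast++
(s=4,f=6) a[fast]=12≠a[slow]=9 write a[5]=12 → slow++,fast++
(s=5,f=7) a[fast]=12=a[slow] dup → fast++
(s=5,f=8) a[fast]=14≠a[slow]=12 write a[6]=14 → slow++,fast++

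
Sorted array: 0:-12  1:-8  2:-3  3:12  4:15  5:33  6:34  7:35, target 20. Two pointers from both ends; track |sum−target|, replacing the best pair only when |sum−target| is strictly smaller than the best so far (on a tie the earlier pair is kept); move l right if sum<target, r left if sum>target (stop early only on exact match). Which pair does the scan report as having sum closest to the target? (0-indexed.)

pair (-12, 33) with sum 21 (|Δ|=1)

[0,7] -12+35=23 d=3 * → r--
[0,6] -12+34=22 d=2 * → r--
[0,5] -12+33=21 d=1 * → r--
[0,4] -12+15=3 d=17 → l++
[1,4] -8+15=7 d=13 → l++
[2,4] -3+15=12 d=8 → l++
[3,4] 12+15=27 d=7 → r--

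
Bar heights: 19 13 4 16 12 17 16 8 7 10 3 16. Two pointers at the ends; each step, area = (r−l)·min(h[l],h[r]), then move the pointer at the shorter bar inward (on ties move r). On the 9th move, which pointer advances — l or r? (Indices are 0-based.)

l=0 r=11: min(19,16)*11=176 best=176 *, r--
l=0 r=10: min(19,3)*10=30 best=176, r--
l=0 r=9: min(19,10)*9=90 best=176, r--
l=0 r=8: min(19,7)*8=56 best=176, r--
l=0 r=7: min(19,8)*7=56 best=176, r--
l=0 r=6: min(19,16)*6=96 best=176, r--
l=0 r=5: min(19,17)*5=85 best=176, r--
l=0 r=4: min(19,12)*4=48 best=176, r--
l=0 r=3: min(19,16)*3=48 best=176, r--

r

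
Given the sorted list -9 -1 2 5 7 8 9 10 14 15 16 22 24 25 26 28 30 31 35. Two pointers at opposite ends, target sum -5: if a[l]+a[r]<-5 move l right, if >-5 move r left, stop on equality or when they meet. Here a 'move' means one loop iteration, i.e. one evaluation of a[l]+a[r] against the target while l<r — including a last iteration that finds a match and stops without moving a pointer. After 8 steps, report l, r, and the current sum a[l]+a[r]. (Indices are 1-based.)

[1,19] -9+35=26 >-5 → r--
[1,18] -9+31=22 >-5 → r--
[1,17] -9+30=21 >-5 → r--
[1,16] -9+28=19 >-5 → r--
[1,15] -9+26=17 >-5 → r--
[1,14] -9+25=16 >-5 → r--
[1,13] -9+24=15 >-5 → r--
[1,12] -9+22=13 >-5 → r--

l=1, r=11, sum=7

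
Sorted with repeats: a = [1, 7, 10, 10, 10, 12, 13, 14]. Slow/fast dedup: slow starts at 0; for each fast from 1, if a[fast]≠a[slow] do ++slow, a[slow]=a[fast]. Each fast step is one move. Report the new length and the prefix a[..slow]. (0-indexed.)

slow=0 fast=1: a[fast]=7≠a[slow]=1 write a[1]=7, slow++,fast++
slow=1 fast=2: a[fast]=10≠a[slow]=7 write a[2]=10, slow++,fast++
slow=2 fast=3: a[fast]=10=a[slow] dup, fast++
slow=2 fast=4: a[fast]=10=a[slow] dup, fast++
slow=2 fast=5: a[fast]=12≠a[slow]=10 write a[3]=12, slow++,fast++
slow=3 fast=6: a[fast]=13≠a[slow]=12 write a[4]=13, slow++,fast++
slow=4 fast=7: a[fast]=14≠a[slow]=13 write a[5]=14, slow++,fast++

length 6; prefix = [1, 7, 10, 12, 13, 14]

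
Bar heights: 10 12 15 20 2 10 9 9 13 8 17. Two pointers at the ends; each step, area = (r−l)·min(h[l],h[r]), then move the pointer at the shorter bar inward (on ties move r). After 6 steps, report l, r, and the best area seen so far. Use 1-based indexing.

l=4, r=8, best area=120

[1,11] min(10,17)*10=100 best=100 * → l++
[2,11] min(12,17)*9=108 best=108 * → l++
[3,11] min(15,17)*8=120 best=120 * → l++
[4,11] min(20,17)*7=119 best=120 → r--
[4,10] min(20,8)*6=48 best=120 → r--
[4,9] min(20,13)*5=65 best=120 → r--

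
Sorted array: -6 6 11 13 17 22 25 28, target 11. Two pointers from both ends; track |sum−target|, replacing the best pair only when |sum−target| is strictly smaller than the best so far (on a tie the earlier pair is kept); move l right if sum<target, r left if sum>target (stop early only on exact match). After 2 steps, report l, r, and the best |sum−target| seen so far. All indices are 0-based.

l=0 r=7: -6+28=22 d=11 *, r--
l=0 r=6: -6+25=19 d=8 *, r--

l=0, r=5, best |Δ|=8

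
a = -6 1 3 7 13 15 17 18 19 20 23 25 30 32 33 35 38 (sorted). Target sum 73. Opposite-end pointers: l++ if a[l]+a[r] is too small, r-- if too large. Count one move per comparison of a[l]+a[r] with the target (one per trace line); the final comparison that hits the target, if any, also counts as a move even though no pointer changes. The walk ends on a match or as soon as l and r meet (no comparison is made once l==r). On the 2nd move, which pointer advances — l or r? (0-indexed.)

[0,16] -6+38=32 <73 → l++
[1,16] 1+38=39 <73 → l++

l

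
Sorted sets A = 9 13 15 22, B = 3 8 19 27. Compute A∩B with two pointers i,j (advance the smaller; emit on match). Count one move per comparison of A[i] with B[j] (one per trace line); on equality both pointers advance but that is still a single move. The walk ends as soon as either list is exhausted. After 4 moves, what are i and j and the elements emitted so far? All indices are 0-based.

i=2, j=2, emitted=[]

i=0 j=0: 9>3, j++
i=0 j=1: 9>8, j++
i=0 j=2: 9<19, i++
i=1 j=2: 13<19, i++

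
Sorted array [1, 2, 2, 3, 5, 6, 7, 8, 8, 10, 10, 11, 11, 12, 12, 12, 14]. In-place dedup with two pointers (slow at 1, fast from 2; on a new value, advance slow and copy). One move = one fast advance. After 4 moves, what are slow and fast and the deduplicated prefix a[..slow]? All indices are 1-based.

slow=4, fast=6, prefix=[1, 2, 3, 5]

slow=1 fast=2: a[fast]=2≠a[slow]=1 write a[2]=2, slow++,fast++
slow=2 fast=3: a[fast]=2=a[slow] dup, fast++
slow=2 fast=4: a[fast]=3≠a[slow]=2 write a[3]=3, slow++,fast++
slow=3 fast=5: a[fast]=5≠a[slow]=3 write a[4]=5, slow++,fast++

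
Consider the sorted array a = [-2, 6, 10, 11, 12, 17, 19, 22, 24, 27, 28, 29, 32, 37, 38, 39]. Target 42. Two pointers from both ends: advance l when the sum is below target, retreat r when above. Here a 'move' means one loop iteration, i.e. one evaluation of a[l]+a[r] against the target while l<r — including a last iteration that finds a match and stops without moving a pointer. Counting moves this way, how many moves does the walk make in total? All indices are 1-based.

[1,16] -2+39=37 <42 → l++
[2,16] 6+39=45 >42 → r--
[2,15] 6+38=44 >42 → r--
[2,14] 6+37=43 >42 → r--
[2,13] 6+32=38 <42 → l++
[3,13] 10+32=42 → found

6 moves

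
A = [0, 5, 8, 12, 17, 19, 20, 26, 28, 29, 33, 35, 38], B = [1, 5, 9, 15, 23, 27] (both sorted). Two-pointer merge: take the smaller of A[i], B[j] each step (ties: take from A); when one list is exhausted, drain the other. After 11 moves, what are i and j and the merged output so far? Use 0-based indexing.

[i=0,j=0] A[i]=0<=B[j]=1 take 0 → i++
[i=1,j=0] A[i]=5>B[j]=1 take 1 → j++
[i=1,j=1] A[i]=5<=B[j]=5 take 5 → i++
[i=2,j=1] A[i]=8>B[j]=5 take 5 → j++
[i=2,j=2] A[i]=8<=B[j]=9 take 8 → i++
[i=3,j=2] A[i]=12>B[j]=9 take 9 → j++
[i=3,j=3] A[i]=12<=B[j]=15 take 12 → i++
[i=4,j=3] A[i]=17>B[j]=15 take 15 → j++
[i=4,j=4] A[i]=17<=B[j]=23 take 17 → i++
[i=5,j=4] A[i]=19<=B[j]=23 take 19 → i++
[i=6,j=4] A[i]=20<=B[j]=23 take 20 → i++

i=7, j=4, merged so far=[0, 1, 5, 5, 8, 9, 12, 15, 17, 19, 20]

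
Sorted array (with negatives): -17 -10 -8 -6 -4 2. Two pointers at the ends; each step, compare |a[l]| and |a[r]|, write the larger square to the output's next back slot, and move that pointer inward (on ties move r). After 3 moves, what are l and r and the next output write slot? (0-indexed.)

[0,5] |-17|>|2| out[5]=289 → l++
[1,5] |-10|>|2| out[4]=100 → l++
[2,5] |-8|>|2| out[3]=64 → l++

l=3, r=5, next write slot=2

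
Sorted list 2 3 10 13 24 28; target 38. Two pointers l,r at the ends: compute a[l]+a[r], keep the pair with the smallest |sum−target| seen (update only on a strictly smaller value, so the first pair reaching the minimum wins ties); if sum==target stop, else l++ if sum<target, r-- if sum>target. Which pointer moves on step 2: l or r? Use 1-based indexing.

l=1 r=6: 2+28=30 d=8 *, l++
l=2 r=6: 3+28=31 d=7 *, l++

l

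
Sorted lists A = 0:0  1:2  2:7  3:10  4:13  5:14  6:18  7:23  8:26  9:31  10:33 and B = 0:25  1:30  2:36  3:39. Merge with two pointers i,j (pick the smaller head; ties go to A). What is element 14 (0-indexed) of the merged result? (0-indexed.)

merged[14] = 39

i=0 j=0: A[i]=0<=B[j]=25 take 0, i++
i=1 j=0: A[i]=2<=B[j]=25 take 2, i++
i=2 j=0: A[i]=7<=B[j]=25 take 7, i++
i=3 j=0: A[i]=10<=B[j]=25 take 10, i++
i=4 j=0: A[i]=13<=B[j]=25 take 13, i++
i=5 j=0: A[i]=14<=B[j]=25 take 14, i++
i=6 j=0: A[i]=18<=B[j]=25 take 18, i++
i=7 j=0: A[i]=23<=B[j]=25 take 23, i++
i=8 j=0: A[i]=26>B[j]=25 take 25, j++
i=8 j=1: A[i]=26<=B[j]=30 take 26, i++
i=9 j=1: A[i]=31>B[j]=30 take 30, j++
i=9 j=2: A[i]=31<=B[j]=36 take 31, i++
i=10 j=2: A[i]=33<=B[j]=36 take 33, i++
i=11 j=2: A done, take B[j]=36, j++
i=11 j=3: A done, take B[j]=39, j++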